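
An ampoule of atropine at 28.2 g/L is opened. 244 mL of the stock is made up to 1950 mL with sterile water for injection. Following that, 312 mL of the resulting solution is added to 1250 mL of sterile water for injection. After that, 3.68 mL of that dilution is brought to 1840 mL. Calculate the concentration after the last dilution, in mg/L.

Overall dilution factor = 7.992 × 5.006 × 500 = 2.00 × 10⁴.
28.2 g/L / 2.00 × 10⁴ = 1.41 × 10⁻³ g/L = 1.41 mg/L.

1.41 mg/L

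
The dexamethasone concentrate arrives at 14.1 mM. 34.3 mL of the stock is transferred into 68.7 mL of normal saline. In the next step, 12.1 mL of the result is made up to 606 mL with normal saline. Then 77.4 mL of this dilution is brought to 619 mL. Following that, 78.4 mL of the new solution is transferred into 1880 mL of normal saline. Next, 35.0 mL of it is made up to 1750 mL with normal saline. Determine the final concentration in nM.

Overall dilution factor = 3.003 × 50.08 × 7.997 × 24.98 × 50 = 1.50 × 10⁶.
14.1 mM / 1.50 × 10⁶ = 9.39 × 10⁻⁶ mM = 9.39 nM.

9.39 nM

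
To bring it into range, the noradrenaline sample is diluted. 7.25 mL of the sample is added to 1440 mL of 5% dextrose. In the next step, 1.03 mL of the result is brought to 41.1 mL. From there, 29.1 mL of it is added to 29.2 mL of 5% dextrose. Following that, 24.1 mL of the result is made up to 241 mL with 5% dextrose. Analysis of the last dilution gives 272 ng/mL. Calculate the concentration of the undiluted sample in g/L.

43.4 g/L

Overall dilution factor = 199.6 × 39.90 × 2.003 × 10 = 1.60 × 10⁵.
Original = 272 ng/mL × 1.60 × 10⁵ = 4.34 × 10⁷ ng/mL = 43.4 g/L.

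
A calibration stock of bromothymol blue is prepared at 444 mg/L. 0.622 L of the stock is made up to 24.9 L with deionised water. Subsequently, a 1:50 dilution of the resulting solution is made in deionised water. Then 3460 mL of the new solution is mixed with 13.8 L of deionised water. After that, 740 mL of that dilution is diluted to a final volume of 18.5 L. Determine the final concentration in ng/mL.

Overall dilution factor = 40.03 × 50 × 4.988 × 25 = 2.50 × 10⁵.
444 mg/L / 2.50 × 10⁵ = 1.78 × 10⁻³ mg/L = 1.78 ng/mL.

1.78 ng/mL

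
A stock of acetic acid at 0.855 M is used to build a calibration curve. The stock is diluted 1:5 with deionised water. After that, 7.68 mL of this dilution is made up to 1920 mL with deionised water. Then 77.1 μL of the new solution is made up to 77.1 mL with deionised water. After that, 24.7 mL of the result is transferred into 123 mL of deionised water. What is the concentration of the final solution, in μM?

0.114 μM

Overall dilution factor = 5 × 250 × 1000 × 5.980 = 7.47 × 10⁶.
0.855 M / 7.47 × 10⁶ = 1.14 × 10⁻⁷ M = 0.114 μM.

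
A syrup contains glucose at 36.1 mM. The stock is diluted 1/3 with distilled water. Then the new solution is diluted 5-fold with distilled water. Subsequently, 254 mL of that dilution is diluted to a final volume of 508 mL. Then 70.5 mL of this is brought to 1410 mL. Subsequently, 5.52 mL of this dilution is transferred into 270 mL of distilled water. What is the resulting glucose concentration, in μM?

1.21 μM

Overall dilution factor = 3 × 5 × 2 × 20 × 49.91 = 2.99 × 10⁴.
36.1 mM / 2.99 × 10⁴ = 1.21 × 10⁻³ mM = 1.21 μM.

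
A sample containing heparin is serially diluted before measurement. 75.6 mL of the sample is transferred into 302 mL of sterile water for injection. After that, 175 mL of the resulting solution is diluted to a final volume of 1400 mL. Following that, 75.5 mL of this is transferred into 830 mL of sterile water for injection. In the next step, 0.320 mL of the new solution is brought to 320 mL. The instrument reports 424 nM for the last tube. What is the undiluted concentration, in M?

Overall dilution factor = 4.995 × 8 × 11.99 × 1000 = 4.79 × 10⁵.
Original = 424 nM × 4.79 × 10⁵ = 2.03 × 10⁸ nM = 0.203 M.

0.203 M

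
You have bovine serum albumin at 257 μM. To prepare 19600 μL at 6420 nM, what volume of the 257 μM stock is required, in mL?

0.490 mL

6420 nM = 6.42 μM.
V₁ = C₂V₂/C₁ = 6.42 × 19600 / 257 = 490 μL = 0.490 mL.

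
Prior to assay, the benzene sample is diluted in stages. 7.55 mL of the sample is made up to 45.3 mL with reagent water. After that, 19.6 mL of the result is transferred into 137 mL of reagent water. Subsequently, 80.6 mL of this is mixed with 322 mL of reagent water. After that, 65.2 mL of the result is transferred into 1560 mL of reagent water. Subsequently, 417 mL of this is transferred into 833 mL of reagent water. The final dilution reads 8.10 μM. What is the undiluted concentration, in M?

0.145 M

Overall dilution factor = 6 × 7.990 × 4.995 × 24.93 × 2.998 = 1.79 × 10⁴.
Original = 8.10 μM × 1.79 × 10⁴ = 1.45 × 10⁵ μM = 0.145 M.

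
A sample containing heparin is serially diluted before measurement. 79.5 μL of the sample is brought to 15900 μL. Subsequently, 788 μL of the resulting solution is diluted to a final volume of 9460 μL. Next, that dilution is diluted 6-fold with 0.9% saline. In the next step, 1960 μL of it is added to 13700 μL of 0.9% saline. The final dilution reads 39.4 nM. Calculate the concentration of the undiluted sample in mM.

4.54 mM

Overall dilution factor = 200 × 12.01 × 6 × 7.990 = 1.15 × 10⁵.
Original = 39.4 nM × 1.15 × 10⁵ = 4.54 × 10⁶ nM = 4.54 mM.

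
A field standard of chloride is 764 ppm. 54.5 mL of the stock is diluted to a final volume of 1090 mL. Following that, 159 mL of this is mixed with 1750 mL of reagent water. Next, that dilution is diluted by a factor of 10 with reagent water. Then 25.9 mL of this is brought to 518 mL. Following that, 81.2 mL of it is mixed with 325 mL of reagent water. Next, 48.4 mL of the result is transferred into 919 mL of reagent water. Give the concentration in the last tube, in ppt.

159 ppt

Overall dilution factor = 20 × 12.01 × 10 × 20 × 5.002 × 19.99 = 4.80 × 10⁶.
764 ppm / 4.80 × 10⁶ = 1.59 × 10⁻⁴ ppm = 159 ppt.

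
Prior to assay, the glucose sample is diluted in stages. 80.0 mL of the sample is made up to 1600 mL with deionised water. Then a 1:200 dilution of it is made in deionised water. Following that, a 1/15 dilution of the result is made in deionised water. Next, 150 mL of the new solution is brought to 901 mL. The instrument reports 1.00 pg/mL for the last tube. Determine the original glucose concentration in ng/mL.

Overall dilution factor = 20 × 200 × 15 × 6.007 = 3.60 × 10⁵.
Original = 1.00 pg/mL × 3.60 × 10⁵ = 3.60 × 10⁵ pg/mL = 360 ng/mL.

360 ng/mL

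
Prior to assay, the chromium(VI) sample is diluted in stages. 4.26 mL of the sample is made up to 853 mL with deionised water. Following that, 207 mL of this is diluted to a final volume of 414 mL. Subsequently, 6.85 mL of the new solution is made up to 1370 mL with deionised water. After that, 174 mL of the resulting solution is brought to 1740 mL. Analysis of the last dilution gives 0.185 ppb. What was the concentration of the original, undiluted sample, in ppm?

148 ppm

Overall dilution factor = 200.2 × 2 × 200 × 10 = 8.01 × 10⁵.
Original = 0.185 ppb × 8.01 × 10⁵ = 1.48 × 10⁵ ppb = 148 ppm.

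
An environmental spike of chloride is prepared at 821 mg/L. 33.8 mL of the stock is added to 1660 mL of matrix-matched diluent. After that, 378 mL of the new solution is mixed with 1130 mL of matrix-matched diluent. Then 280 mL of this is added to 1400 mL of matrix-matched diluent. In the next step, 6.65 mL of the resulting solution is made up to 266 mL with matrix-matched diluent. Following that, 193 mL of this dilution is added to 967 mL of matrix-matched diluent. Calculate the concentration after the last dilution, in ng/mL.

Overall dilution factor = 50.11 × 3.989 × 6 × 40 × 6.010 = 2.88 × 10⁵.
821 mg/L / 2.88 × 10⁵ = 2.85 × 10⁻³ mg/L = 2.85 ng/mL.

2.85 ng/mL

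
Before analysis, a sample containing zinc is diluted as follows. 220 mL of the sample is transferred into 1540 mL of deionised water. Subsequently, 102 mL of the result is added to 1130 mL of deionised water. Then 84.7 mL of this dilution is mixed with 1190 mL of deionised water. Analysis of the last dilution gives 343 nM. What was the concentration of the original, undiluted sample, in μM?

Overall dilution factor = 8 × 12.08 × 15.05 = 1454.
Original = 343 nM × 1454 = 4.99 × 10⁵ nM = 499 μM.

499 μM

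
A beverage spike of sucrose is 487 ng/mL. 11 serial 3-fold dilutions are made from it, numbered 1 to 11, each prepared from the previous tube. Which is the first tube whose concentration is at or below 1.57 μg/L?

Tube n has concentration 487 ng/mL / 3ⁿ.
Need 3ⁿ ≥ 487 ng/mL / 1.57 μg/L = 310, so n ≥ 5.22.
First such tube: n = 6.

tube 6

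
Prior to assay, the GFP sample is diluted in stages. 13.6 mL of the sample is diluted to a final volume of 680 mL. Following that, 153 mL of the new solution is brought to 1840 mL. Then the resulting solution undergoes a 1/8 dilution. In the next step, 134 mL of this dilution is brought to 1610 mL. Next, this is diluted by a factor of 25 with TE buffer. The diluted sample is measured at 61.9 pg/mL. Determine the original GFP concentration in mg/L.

Overall dilution factor = 50 × 12.03 × 8 × 12.01 × 25 = 1.44 × 10⁶.
Original = 61.9 pg/mL × 1.44 × 10⁶ = 8.94 × 10⁷ pg/mL = 89.4 mg/L.

89.4 mg/L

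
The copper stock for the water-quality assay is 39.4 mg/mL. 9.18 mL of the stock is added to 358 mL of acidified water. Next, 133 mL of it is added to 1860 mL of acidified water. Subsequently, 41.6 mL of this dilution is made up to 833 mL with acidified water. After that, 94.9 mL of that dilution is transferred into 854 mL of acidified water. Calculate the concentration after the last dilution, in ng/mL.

328 ng/mL

Overall dilution factor = 40.00 × 14.98 × 20.02 × 9.999 = 1.20 × 10⁵.
39.4 mg/mL / 1.20 × 10⁵ = 3.28 × 10⁻⁴ mg/mL = 328 ng/mL.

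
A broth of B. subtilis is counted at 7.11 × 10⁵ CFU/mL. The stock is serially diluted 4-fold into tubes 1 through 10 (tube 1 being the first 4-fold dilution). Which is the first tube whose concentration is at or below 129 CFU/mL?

Tube n has concentration 7.11 × 10⁵ CFU/mL / 4ⁿ.
Need 4ⁿ ≥ 7.11 × 10⁵ CFU/mL / 129 CFU/mL = 5512, so n ≥ 6.21.
First such tube: n = 7.

tube 7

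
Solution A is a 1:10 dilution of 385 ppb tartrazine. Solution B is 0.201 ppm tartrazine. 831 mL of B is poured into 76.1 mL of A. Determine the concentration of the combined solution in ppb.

187 ppb

C_A = 385 ppb / 10 = 38.5 ppb.
C_B = 0.201 ppm = 201 ppb.
C_mix = (C_A·V_A + C_B·V_B)/(V_A + V_B) = (38.5×76.1 + 201×831) / 907.1 = 187 ppb.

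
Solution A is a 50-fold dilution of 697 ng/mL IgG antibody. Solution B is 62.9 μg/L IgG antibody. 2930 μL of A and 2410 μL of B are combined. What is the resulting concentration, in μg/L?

36.0 μg/L

C_A = 697 ng/mL / 50 = 13.9 ng/mL.
C_B = 62.9 μg/L = 62.9 ng/mL.
C_mix = (C_A·V_A + C_B·V_B)/(V_A + V_B) = (13.9×2930 + 62.9×2410) / 5340 = 36.0 ng/mL = 36.0 μg/L.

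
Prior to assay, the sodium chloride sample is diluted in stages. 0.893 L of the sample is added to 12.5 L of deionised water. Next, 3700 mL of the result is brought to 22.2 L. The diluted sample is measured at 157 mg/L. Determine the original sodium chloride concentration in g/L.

Overall dilution factor = 15.00 × 6 = 90.0.
Original = 157 mg/L × 90.0 = 1.41 × 10⁴ mg/L = 14.1 g/L.

14.1 g/L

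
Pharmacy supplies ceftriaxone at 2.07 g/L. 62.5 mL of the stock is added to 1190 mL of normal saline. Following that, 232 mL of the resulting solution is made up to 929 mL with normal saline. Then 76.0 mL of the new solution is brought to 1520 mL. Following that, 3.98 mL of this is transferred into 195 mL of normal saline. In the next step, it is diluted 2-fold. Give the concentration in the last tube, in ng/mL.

Overall dilution factor = 20.04 × 4.004 × 20 × 49.99 × 2 = 1.60 × 10⁵.
2.07 g/L / 1.60 × 10⁵ = 1.29 × 10⁻⁵ g/L = 12.9 ng/mL.

12.9 ng/mL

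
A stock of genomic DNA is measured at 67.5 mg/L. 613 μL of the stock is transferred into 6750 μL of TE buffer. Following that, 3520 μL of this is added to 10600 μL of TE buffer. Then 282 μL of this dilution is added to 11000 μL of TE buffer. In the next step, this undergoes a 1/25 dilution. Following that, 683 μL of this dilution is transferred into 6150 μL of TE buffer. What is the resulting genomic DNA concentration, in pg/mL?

Overall dilution factor = 12.01 × 4.011 × 40.01 × 25 × 10.00 = 4.82 × 10⁵.
67.5 mg/L / 4.82 × 10⁵ = 1.40 × 10⁻⁴ mg/L = 140 pg/mL.

140 pg/mL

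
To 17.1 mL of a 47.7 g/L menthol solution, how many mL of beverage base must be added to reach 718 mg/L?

1120 mL

718 mg/L = 0.718 g/L.
V₂ = C₁V₁/C₂ = 47.7 × 17.1 / 0.718 = 1136 mL.
Diluent to add = V₂ − V₁ = 1136 − 17.1 = 1120 mL.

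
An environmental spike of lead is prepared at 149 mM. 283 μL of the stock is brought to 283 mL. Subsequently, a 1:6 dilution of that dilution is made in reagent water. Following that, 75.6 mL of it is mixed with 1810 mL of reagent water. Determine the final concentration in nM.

996 nM

Overall dilution factor = 1000 × 6 × 24.94 = 1.50 × 10⁵.
149 mM / 1.50 × 10⁵ = 9.96 × 10⁻⁴ mM = 996 nM.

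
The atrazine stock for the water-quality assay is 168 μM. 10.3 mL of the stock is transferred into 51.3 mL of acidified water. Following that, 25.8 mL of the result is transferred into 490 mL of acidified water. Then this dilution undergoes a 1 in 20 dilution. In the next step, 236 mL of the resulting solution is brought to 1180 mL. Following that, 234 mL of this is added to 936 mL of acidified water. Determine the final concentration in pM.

2810 pM

Overall dilution factor = 5.981 × 19.99 × 20 × 5 × 5 = 5.98 × 10⁴.
168 μM / 5.98 × 10⁴ = 2.81 × 10⁻³ μM = 2810 pM.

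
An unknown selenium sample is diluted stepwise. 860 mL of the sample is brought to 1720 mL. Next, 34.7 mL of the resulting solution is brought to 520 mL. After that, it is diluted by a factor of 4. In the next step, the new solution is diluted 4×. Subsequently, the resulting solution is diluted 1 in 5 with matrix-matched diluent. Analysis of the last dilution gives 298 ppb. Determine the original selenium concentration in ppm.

715 ppm

Overall dilution factor = 2 × 14.99 × 4 × 4 × 5 = 2398.
Original = 298 ppb × 2398 = 7.15 × 10⁵ ppb = 715 ppm.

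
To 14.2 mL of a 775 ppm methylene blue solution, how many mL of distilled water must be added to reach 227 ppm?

V₂ = C₁V₁/C₂ = 775 × 14.2 / 227 = 48.5 mL.
Diluent to add = V₂ − V₁ = 48.5 − 14.2 = 34.3 mL.

34.3 mL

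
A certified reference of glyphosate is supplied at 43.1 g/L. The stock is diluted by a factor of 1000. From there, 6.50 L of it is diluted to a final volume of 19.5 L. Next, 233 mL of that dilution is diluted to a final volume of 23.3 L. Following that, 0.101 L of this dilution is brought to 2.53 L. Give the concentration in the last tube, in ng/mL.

Overall dilution factor = 1000 × 3 × 100 × 25.05 = 7.51 × 10⁶.
43.1 g/L / 7.51 × 10⁶ = 5.74 × 10⁻⁶ g/L = 5.74 ng/mL.

5.74 ng/mL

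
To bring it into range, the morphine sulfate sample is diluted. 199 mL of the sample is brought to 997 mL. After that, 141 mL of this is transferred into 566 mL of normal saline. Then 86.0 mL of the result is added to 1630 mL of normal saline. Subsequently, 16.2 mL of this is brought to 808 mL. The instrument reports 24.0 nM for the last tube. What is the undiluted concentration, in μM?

Overall dilution factor = 5.010 × 5.014 × 19.95 × 49.88 = 2.50 × 10⁴.
Original = 24.0 nM × 2.50 × 10⁴ = 6.00 × 10⁵ nM = 600 μM.

600 μM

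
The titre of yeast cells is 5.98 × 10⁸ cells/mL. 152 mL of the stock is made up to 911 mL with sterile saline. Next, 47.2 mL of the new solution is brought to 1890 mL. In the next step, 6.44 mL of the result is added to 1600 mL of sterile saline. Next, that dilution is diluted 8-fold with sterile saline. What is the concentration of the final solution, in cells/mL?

1250 cells/mL

Overall dilution factor = 5.993 × 40.04 × 249.4 × 8 = 4.79 × 10⁵.
5.98 × 10⁸ cells/mL / 4.79 × 10⁵ = 1250 cells/mL.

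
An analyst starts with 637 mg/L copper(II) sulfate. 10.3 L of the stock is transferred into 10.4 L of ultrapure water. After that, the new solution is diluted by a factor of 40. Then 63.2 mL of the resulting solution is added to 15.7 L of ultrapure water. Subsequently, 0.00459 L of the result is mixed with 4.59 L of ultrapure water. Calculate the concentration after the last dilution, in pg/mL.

31.7 pg/mL

Overall dilution factor = 2.010 × 40 × 249.4 × 1001 = 2.01 × 10⁷.
637 mg/L / 2.01 × 10⁷ = 3.17 × 10⁻⁵ mg/L = 31.7 pg/mL.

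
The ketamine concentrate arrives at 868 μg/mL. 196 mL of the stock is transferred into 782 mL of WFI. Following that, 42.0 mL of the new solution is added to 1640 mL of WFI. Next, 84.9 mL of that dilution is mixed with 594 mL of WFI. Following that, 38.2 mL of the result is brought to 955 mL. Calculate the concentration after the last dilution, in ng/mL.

21.7 ng/mL

Overall dilution factor = 4.990 × 40.05 × 7.996 × 25 = 3.99 × 10⁴.
868 μg/mL / 3.99 × 10⁴ = 0.0217 μg/mL = 21.7 ng/mL.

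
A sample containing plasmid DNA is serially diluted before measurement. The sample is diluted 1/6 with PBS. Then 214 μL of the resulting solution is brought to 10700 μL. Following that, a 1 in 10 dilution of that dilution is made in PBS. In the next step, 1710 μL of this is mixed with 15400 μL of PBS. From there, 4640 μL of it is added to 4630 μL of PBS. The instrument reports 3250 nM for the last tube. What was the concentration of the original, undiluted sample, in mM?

Overall dilution factor = 6 × 50 × 10 × 10.01 × 1.998 = 6.00 × 10⁴.
Original = 3250 nM × 6.00 × 10⁴ = 1.95 × 10⁸ nM = 195 mM.

195 mM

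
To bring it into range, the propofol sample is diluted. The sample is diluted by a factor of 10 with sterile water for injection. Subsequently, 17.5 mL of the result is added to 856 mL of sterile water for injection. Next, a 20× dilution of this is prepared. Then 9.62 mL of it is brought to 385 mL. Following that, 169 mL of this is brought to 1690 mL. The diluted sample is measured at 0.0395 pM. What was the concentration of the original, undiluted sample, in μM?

Overall dilution factor = 10 × 49.91 × 20 × 40.02 × 10 = 4.00 × 10⁶.
Original = 0.0395 pM × 4.00 × 10⁶ = 1.58 × 10⁵ pM = 0.158 μM.

0.158 μM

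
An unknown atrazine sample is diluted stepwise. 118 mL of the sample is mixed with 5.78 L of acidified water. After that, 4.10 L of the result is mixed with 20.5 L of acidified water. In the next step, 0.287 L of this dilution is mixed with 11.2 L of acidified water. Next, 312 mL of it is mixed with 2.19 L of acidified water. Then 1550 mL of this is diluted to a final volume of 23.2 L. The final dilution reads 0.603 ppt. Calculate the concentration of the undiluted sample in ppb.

Overall dilution factor = 49.98 × 6 × 40.02 × 8.019 × 14.97 = 1.44 × 10⁶.
Original = 0.603 ppt × 1.44 × 10⁶ = 8.69 × 10⁵ ppt = 869 ppb.

869 ppb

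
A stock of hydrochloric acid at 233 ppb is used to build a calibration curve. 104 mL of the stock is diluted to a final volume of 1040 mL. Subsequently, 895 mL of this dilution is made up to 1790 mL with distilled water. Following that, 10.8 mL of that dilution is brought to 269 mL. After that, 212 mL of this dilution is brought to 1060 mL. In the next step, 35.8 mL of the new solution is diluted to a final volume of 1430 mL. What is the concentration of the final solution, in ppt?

Overall dilution factor = 10 × 2 × 24.91 × 5 × 39.94 = 9.95 × 10⁴.
233 ppb / 9.95 × 10⁴ = 2.34 × 10⁻³ ppb = 2.34 ppt.

2.34 ppt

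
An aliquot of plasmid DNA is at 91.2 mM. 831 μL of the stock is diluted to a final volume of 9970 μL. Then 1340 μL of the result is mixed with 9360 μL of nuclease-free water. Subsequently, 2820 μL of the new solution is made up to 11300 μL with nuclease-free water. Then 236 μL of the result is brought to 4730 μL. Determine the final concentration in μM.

Overall dilution factor = 12.00 × 7.985 × 4.007 × 20.04 = 7694.
91.2 mM / 7694 = 0.0119 mM = 11.9 μM.

11.9 μM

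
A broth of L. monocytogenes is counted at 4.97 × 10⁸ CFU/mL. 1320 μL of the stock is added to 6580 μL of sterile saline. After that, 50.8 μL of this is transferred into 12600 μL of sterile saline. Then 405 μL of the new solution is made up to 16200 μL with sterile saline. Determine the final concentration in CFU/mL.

Overall dilution factor = 5.985 × 249.0 × 40 = 5.96 × 10⁴.
4.97 × 10⁸ CFU/mL / 5.96 × 10⁴ = 8340 CFU/mL.

8340 CFU/mL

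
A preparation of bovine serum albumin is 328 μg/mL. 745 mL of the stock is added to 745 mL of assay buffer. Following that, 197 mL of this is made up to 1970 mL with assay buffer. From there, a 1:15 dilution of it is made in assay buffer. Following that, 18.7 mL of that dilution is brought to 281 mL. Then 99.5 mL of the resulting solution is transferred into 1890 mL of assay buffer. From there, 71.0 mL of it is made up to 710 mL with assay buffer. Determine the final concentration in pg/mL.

Overall dilution factor = 2 × 10 × 15 × 15.03 × 19.99 × 10 = 9.01 × 10⁵.
328 μg/mL / 9.01 × 10⁵ = 3.64 × 10⁻⁴ μg/mL = 364 pg/mL.

364 pg/mL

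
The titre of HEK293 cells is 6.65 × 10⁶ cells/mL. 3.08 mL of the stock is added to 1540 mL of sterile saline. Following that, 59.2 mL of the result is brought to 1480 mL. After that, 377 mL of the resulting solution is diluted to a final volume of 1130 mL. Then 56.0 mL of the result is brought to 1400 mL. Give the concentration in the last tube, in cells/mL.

Overall dilution factor = 501 × 25 × 2.997 × 25 = 9.39 × 10⁵.
6.65 × 10⁶ cells/mL / 9.39 × 10⁵ = 7.09 cells/mL.

7.09 cells/mL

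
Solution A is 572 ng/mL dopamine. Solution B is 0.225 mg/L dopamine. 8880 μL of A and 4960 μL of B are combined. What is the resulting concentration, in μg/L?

C_B = 0.225 mg/L = 225 ng/mL.
C_mix = (C_A·V_A + C_B·V_B)/(V_A + V_B) = (572×8880 + 225×4960) / 13840 = 448 ng/mL = 448 μg/L.

448 μg/L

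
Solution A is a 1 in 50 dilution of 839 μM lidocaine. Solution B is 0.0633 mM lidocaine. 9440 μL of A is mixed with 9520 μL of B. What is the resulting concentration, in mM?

0.0401 mM

C_A = 839 μM / 50 = 16.8 μM.
C_B = 0.0633 mM = 63.3 μM.
C_mix = (C_A·V_A + C_B·V_B)/(V_A + V_B) = (16.8×9440 + 63.3×9520) / 18960 = 40.1 μM = 0.0401 mM.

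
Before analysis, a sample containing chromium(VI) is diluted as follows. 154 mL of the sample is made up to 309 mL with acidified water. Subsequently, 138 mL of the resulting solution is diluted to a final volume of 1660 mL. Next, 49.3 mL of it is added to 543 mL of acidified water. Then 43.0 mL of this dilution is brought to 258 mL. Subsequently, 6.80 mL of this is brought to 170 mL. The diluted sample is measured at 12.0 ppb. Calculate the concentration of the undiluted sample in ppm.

Overall dilution factor = 2.006 × 12.03 × 12.01 × 6 × 25 = 4.35 × 10⁴.
Original = 12.0 ppb × 4.35 × 10⁴ = 5.22 × 10⁵ ppb = 522 ppm.

522 ppm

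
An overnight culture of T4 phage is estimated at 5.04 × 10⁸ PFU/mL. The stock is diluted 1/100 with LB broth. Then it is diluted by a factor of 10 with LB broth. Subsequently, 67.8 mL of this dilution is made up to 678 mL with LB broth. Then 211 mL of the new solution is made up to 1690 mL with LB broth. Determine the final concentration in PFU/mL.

Overall dilution factor = 100 × 10 × 10 × 8.009 = 8.01 × 10⁴.
5.04 × 10⁸ PFU/mL / 8.01 × 10⁴ = 6290 PFU/mL.

6290 PFU/mL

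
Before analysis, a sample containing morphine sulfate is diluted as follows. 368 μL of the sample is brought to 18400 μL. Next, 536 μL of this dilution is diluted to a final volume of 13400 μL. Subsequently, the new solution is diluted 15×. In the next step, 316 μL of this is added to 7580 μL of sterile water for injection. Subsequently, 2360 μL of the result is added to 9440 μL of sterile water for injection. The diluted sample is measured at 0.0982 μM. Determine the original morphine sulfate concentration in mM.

230 mM

Overall dilution factor = 50 × 25 × 15 × 24.99 × 5 = 2.34 × 10⁶.
Original = 0.0982 μM × 2.34 × 10⁶ = 2.30 × 10⁵ μM = 230 mM.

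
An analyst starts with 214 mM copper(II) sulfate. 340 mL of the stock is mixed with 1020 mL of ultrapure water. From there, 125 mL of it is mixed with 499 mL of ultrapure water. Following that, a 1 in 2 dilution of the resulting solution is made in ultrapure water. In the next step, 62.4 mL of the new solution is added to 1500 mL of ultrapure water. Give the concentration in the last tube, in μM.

214 μM

Overall dilution factor = 4 × 4.992 × 2 × 25.04 = 1000.
214 mM / 1000 = 0.214 mM = 214 μM.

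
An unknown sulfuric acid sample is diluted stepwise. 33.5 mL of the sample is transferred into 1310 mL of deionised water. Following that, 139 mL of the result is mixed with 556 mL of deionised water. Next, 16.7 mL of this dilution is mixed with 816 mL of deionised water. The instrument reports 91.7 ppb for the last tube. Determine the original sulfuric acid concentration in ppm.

917 ppm

Overall dilution factor = 40.10 × 5 × 49.86 = 9999.
Original = 91.7 ppb × 9999 = 9.17 × 10⁵ ppb = 917 ppm.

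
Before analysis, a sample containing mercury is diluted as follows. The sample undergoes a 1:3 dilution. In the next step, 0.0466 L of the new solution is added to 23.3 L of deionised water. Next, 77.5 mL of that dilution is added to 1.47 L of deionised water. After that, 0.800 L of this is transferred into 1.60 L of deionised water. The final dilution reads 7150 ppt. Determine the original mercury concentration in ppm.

644 ppm

Overall dilution factor = 3 × 501 × 19.97 × 3 = 9.00 × 10⁴.
Original = 7150 ppt × 9.00 × 10⁴ = 6.44 × 10⁸ ppt = 644 ppm.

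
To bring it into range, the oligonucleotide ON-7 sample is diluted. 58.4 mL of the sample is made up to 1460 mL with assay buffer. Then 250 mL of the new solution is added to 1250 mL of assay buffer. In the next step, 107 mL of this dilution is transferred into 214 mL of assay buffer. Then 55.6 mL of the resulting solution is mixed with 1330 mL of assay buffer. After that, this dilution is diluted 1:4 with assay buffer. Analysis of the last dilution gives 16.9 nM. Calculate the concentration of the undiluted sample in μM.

Overall dilution factor = 25 × 6 × 3 × 24.92 × 4 = 4.49 × 10⁴.
Original = 16.9 nM × 4.49 × 10⁴ = 7.58 × 10⁵ nM = 758 μM.

758 μM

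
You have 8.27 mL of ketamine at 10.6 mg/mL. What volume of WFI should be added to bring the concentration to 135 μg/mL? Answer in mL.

135 μg/mL = 0.135 mg/mL.
V₂ = C₁V₁/C₂ = 10.6 × 8.27 / 0.135 = 649 mL.
Diluent to add = V₂ − V₁ = 649 − 8.27 = 641 mL.

641 mL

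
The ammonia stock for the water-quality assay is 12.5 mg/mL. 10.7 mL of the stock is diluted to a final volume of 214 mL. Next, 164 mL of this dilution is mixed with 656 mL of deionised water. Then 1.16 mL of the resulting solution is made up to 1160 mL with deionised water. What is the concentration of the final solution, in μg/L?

Overall dilution factor = 20 × 5 × 1000 = 1.00 × 10⁵.
12.5 mg/mL / 1.00 × 10⁵ = 1.25 × 10⁻⁴ mg/mL = 125 μg/L.

125 μg/L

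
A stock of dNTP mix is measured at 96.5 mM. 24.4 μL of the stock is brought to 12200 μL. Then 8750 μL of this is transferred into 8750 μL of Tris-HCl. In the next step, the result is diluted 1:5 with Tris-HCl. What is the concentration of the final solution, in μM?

19.3 μM

Overall dilution factor = 500 × 2 × 5 = 5000.
96.5 mM / 5000 = 0.0193 mM = 19.3 μM.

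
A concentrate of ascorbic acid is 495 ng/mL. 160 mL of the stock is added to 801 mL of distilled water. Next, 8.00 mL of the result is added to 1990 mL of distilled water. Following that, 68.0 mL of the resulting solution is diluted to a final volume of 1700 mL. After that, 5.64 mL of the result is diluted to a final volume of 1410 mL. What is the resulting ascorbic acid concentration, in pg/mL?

0.0528 pg/mL

Overall dilution factor = 6.006 × 249.8 × 25 × 250 = 9.38 × 10⁶.
495 ng/mL / 9.38 × 10⁶ = 5.28 × 10⁻⁵ ng/mL = 0.0528 pg/mL.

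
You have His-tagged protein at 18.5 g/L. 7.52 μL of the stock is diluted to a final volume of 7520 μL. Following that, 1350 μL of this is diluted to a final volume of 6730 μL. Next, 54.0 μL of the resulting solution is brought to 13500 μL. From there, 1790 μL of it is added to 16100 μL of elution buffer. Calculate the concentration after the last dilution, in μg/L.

1.49 μg/L

Overall dilution factor = 1000 × 4.985 × 250 × 9.994 = 1.25 × 10⁷.
18.5 g/L / 1.25 × 10⁷ = 1.49 × 10⁻⁶ g/L = 1.49 μg/L.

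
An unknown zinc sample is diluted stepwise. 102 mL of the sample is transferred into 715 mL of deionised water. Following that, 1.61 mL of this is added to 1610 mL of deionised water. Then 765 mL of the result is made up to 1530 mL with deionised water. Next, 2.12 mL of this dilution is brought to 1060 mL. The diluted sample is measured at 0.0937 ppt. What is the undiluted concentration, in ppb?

Overall dilution factor = 8.010 × 1001 × 2 × 500 = 8.02 × 10⁶.
Original = 0.0937 ppt × 8.02 × 10⁶ = 7.51 × 10⁵ ppt = 751 ppb.

751 ppb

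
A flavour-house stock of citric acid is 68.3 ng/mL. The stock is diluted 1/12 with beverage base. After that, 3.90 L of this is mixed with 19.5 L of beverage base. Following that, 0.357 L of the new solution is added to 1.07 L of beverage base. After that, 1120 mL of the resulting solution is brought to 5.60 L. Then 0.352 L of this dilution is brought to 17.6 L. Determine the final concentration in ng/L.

0.949 ng/L

Overall dilution factor = 12 × 6 × 3.997 × 5 × 50 = 7.19 × 10⁴.
68.3 ng/mL / 7.19 × 10⁴ = 9.49 × 10⁻⁴ ng/mL = 0.949 ng/L.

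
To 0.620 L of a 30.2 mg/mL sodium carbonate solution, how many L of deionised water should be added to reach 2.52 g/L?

6.81 L

2.52 g/L = 2.52 mg/mL.
V₂ = C₁V₁/C₂ = 30.2 × 0.620 / 2.52 = 7.43 L.
Diluent to add = V₂ − V₁ = 7.43 − 0.620 = 6.81 L.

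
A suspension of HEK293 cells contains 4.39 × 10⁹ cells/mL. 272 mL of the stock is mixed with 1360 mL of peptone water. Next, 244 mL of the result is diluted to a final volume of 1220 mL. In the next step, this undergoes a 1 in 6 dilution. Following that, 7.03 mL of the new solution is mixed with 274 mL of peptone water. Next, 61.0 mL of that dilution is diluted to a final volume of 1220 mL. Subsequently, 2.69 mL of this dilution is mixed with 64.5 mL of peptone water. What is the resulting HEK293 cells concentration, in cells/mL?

1220 cells/mL

Overall dilution factor = 6 × 5 × 6 × 39.98 × 20 × 24.98 = 3.59 × 10⁶.
4.39 × 10⁹ cells/mL / 3.59 × 10⁶ = 1220 cells/mL.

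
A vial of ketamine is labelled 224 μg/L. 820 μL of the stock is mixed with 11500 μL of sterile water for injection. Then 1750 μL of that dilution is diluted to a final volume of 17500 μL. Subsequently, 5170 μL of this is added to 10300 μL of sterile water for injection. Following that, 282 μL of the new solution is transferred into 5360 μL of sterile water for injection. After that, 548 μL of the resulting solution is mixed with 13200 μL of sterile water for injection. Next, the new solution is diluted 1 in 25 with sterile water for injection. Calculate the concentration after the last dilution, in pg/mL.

0.0397 pg/mL

Overall dilution factor = 15.02 × 10 × 2.992 × 20.01 × 25.09 × 25 = 5.64 × 10⁶.
224 μg/L / 5.64 × 10⁶ = 3.97 × 10⁻⁵ μg/L = 0.0397 pg/mL.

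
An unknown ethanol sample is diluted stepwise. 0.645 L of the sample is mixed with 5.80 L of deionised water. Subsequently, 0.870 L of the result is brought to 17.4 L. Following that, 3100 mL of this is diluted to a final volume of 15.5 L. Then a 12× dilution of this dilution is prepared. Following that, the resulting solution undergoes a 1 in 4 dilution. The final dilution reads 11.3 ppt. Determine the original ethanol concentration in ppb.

Overall dilution factor = 9.992 × 20 × 5 × 12 × 4 = 4.80 × 10⁴.
Original = 11.3 ppt × 4.80 × 10⁴ = 5.42 × 10⁵ ppt = 542 ppb.

542 ppb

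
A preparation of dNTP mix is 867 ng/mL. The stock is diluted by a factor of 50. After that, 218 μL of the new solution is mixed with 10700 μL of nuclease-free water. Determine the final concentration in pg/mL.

Overall dilution factor = 50 × 50.08 = 2504.
867 ng/mL / 2504 = 0.346 ng/mL = 346 pg/mL.

346 pg/mL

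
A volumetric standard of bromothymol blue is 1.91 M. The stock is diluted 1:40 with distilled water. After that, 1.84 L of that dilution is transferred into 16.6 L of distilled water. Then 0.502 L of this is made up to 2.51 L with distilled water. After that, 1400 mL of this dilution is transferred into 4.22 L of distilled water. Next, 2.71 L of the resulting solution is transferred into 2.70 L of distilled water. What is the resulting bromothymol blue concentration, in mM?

0.119 mM

Overall dilution factor = 40 × 10.02 × 5 × 4.014 × 1.996 = 1.61 × 10⁴.
1.91 M / 1.61 × 10⁴ = 1.19 × 10⁻⁴ M = 0.119 mM.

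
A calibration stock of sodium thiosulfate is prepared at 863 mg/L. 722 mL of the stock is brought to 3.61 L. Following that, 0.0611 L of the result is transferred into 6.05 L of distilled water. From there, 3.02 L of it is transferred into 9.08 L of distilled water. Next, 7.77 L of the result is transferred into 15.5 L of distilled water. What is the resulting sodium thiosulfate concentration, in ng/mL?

144 ng/mL

Overall dilution factor = 5 × 100.0 × 4.007 × 2.995 = 6001.
863 mg/L / 6001 = 0.144 mg/L = 144 ng/mL.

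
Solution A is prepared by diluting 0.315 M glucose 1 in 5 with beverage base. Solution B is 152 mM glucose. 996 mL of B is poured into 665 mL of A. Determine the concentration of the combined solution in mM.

116 mM

C_A = 0.315 M / 5 = 0.0630 M.
C_B = 152 mM = 0.152 M.
C_mix = (C_A·V_A + C_B·V_B)/(V_A + V_B) = (0.0630×665 + 0.152×996) / 1661 = 0.116 M = 116 mM.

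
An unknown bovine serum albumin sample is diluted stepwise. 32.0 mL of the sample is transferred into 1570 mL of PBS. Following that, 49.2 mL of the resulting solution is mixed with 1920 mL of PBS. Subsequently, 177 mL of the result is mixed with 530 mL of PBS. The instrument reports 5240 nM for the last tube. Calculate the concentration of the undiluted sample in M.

Overall dilution factor = 50.06 × 40.02 × 3.994 = 8004.
Original = 5240 nM × 8004 = 4.19 × 10⁷ nM = 0.0419 M.

0.0419 M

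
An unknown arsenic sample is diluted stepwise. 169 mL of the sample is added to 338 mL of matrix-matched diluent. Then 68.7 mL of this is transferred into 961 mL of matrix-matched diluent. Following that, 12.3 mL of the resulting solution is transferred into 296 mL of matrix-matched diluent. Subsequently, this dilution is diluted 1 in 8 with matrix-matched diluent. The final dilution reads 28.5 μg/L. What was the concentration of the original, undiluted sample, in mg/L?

Overall dilution factor = 3 × 14.99 × 25.07 × 8 = 9016.
Original = 28.5 μg/L × 9016 = 2.57 × 10⁵ μg/L = 257 mg/L.

257 mg/L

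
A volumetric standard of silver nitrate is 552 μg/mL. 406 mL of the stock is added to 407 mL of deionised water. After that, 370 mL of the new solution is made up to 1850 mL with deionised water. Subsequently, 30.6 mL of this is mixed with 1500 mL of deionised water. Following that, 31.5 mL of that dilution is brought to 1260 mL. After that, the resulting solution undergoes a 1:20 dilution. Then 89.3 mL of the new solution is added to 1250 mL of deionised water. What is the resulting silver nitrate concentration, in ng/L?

91.9 ng/L

Overall dilution factor = 2.002 × 5 × 50.02 × 40 × 20 × 15.00 = 6.01 × 10⁶.
552 μg/mL / 6.01 × 10⁶ = 9.19 × 10⁻⁵ μg/mL = 91.9 ng/L.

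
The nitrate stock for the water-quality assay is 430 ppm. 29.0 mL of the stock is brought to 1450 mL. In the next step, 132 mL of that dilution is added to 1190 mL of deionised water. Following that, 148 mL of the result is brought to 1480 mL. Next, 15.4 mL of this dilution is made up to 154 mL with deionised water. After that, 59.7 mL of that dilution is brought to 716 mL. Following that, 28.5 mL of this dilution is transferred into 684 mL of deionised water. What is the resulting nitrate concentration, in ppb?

0.0286 ppb

Overall dilution factor = 50 × 10.02 × 10 × 10 × 11.99 × 25 = 1.50 × 10⁷.
430 ppm / 1.50 × 10⁷ = 2.86 × 10⁻⁵ ppm = 0.0286 ppb.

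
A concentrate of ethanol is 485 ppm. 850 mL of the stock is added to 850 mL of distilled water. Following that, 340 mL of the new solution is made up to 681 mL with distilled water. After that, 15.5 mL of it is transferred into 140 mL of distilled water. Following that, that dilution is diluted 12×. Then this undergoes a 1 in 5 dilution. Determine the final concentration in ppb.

201 ppb

Overall dilution factor = 2 × 2.003 × 10.03 × 12 × 5 = 2411.
485 ppm / 2411 = 0.201 ppm = 201 ppb.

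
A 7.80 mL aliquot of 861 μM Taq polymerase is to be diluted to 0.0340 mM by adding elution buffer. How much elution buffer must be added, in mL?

190 mL

0.0340 mM = 34.0 μM.
V₂ = C₁V₁/C₂ = 861 × 7.80 / 34.0 = 198 mL.
Diluent to add = V₂ − V₁ = 198 − 7.80 = 190 mL.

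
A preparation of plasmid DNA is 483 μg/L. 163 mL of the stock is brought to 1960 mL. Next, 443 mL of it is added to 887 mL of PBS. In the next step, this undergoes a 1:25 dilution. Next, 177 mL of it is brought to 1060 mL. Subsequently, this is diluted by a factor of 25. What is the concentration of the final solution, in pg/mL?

Overall dilution factor = 12.02 × 3.002 × 25 × 5.989 × 25 = 1.35 × 10⁵.
483 μg/L / 1.35 × 10⁵ = 3.57 × 10⁻³ μg/L = 3.57 pg/mL.

3.57 pg/mL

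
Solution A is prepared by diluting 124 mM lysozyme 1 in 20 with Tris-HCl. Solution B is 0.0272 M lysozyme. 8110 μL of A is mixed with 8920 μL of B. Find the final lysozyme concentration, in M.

0.0172 M

C_A = 124 mM / 20 = 6.20 mM.
C_B = 0.0272 M = 27.2 mM.
C_mix = (C_A·V_A + C_B·V_B)/(V_A + V_B) = (6.20×8110 + 27.2×8920) / 17030 = 17.2 mM = 0.0172 M.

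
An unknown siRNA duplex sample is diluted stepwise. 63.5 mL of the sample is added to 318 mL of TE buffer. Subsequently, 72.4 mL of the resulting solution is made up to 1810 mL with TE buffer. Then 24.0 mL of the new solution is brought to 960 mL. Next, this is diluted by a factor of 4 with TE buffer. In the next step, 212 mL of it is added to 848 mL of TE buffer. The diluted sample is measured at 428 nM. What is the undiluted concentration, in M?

Overall dilution factor = 6.008 × 25 × 40 × 4 × 5 = 1.20 × 10⁵.
Original = 428 nM × 1.20 × 10⁵ = 5.14 × 10⁷ nM = 0.0514 M.

0.0514 M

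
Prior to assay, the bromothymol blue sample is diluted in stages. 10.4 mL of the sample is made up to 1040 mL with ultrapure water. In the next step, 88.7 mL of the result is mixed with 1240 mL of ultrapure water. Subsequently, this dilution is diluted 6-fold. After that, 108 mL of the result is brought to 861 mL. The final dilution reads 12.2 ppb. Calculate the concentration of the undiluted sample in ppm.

874 ppm

Overall dilution factor = 100 × 14.98 × 6 × 7.972 = 7.17 × 10⁴.
Original = 12.2 ppb × 7.17 × 10⁴ = 8.74 × 10⁵ ppb = 874 ppm.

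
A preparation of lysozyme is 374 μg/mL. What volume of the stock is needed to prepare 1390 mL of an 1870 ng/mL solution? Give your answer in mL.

1870 ng/mL = 1.87 μg/mL.
V₁ = C₂V₂/C₁ = 1.87 × 1390 / 374 = 6.95 mL.

6.95 mL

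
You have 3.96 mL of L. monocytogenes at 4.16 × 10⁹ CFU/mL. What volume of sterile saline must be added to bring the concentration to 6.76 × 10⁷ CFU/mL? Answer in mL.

V₂ = C₁V₁/C₂ = 4.16 × 10⁹ × 3.96 / 6.76 × 10⁷ = 244 mL.
Diluent to add = V₂ − V₁ = 244 − 3.96 = 240 mL.

240 mL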